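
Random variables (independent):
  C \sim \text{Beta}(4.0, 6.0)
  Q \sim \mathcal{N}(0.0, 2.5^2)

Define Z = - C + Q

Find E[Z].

E[Z] = -1*E[C] + 1*E[Q]
E[C] = 0.4
E[Q] = 0
E[Z] = -1*0.4 + 1*0 = -0.4

-0.4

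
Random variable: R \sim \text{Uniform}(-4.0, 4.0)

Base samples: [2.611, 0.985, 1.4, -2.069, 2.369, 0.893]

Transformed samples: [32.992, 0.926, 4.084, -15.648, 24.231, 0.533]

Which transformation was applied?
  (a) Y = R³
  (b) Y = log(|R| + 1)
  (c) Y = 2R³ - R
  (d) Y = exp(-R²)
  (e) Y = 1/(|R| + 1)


Checking option (c) Y = 2R³ - R:
  R = 2.611 -> Y = 32.992 ✓
  R = 0.985 -> Y = 0.926 ✓
  R = 1.4 -> Y = 4.084 ✓
All samples match this transformation.

(c) 2R³ - R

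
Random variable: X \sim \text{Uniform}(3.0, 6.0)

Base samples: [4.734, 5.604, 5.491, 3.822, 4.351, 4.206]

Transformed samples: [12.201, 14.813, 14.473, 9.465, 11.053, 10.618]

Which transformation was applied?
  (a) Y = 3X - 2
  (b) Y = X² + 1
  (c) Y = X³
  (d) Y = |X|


Checking option (a) Y = 3X - 2:
  X = 4.734 -> Y = 12.201 ✓
  X = 5.604 -> Y = 14.813 ✓
  X = 5.491 -> Y = 14.473 ✓
All samples match this transformation.

(a) 3X - 2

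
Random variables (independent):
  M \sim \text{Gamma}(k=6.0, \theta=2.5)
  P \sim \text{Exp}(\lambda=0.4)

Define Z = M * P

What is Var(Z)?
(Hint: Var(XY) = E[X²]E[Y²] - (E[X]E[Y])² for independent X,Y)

Var(XY) = E[X²]E[Y²] - (E[X]E[Y])²
E[M] = 15, Var(M) = 37.5
E[P] = 2.5, Var(P) = 6.25
E[M²] = 37.5 + 15² = 262.5
E[P²] = 6.25 + 2.5² = 12.5
Var(Z) = 262.5*12.5 - (15*2.5)²
= 3281.25 - 1406.25 = 1875

1875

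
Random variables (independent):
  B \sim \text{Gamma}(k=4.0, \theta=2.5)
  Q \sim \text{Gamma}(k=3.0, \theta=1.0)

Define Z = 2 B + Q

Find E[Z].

E[Z] = 2*E[B] + 1*E[Q]
E[B] = 10
E[Q] = 3
E[Z] = 2*10 + 1*3 = 23

23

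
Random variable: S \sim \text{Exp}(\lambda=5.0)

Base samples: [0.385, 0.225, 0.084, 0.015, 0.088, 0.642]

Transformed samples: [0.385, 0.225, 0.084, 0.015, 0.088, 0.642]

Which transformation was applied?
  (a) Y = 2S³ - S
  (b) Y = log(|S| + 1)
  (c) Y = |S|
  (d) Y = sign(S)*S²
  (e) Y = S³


Checking option (c) Y = |S|:
  S = 0.385 -> Y = 0.385 ✓
  S = 0.225 -> Y = 0.225 ✓
  S = 0.084 -> Y = 0.084 ✓
All samples match this transformation.

(c) |S|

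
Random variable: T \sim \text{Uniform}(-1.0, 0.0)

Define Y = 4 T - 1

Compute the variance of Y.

For Y = aT + b: Var(Y) = a² * Var(T)
Var(T) = (0 + 1)^2/12 = 0.083333333
Var(Y) = 4² * 0.083333333 = 16 * 0.083333333 = 1.3333333

1.3333333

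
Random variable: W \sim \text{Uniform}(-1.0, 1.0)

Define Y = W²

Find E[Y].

Using E[X²] = Var(X) + (E[X])²:
E[W] = 0
Var(W) = (1 + 1)^2/12 = 0.33333333
E[W²] = 0.33333333 + 0² = 0.33333333 + 0 = 0.33333333

0.33333333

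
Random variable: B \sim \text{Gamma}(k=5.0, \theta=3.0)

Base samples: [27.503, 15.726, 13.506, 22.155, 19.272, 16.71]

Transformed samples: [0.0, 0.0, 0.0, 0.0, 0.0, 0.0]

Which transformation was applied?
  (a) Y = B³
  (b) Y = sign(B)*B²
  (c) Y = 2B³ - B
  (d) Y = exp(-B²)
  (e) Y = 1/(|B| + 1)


Checking option (d) Y = exp(-B²):
  B = 27.503 -> Y = 0.0 ✓
  B = 15.726 -> Y = 0.0 ✓
  B = 13.506 -> Y = 0.0 ✓
All samples match this transformation.

(d) exp(-B²)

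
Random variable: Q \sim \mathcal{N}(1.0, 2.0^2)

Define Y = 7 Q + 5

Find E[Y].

For Y = 7Q + 5:
E[Y] = 7 * E[Q] + 5
E[Q] = 1.0 = 1
E[Y] = 7 * 1 + 5 = 12

12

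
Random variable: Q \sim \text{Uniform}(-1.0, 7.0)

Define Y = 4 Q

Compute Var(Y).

For Y = aQ + b: Var(Y) = a² * Var(Q)
Var(Q) = (7 + 1)^2/12 = 5.3333333
Var(Y) = 4² * 5.3333333 = 16 * 5.3333333 = 85.333333

85.333333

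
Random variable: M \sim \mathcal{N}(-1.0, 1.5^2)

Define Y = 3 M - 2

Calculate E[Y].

For Y = 3M - 2:
E[Y] = 3 * E[M] - 2
E[M] = -1.0 = -1
E[Y] = 3 * (-1) - 2 = -5

-5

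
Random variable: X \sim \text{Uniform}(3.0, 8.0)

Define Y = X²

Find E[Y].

Using E[X²] = Var(X) + (E[X])²:
E[X] = 5.5
Var(X) = (8 - 3)^2/12 = 2.0833333
E[X²] = 2.0833333 + 5.5² = 2.0833333 + 30.25 = 32.333333

32.333333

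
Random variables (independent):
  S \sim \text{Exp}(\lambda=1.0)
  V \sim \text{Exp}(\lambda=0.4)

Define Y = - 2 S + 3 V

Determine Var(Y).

For independent RVs: Var(aX + bY) = a²Var(X) + b²Var(Y)
Var(S) = 1
Var(V) = 6.25
Var(Y) = (-2)²*1 + 3²*6.25
= 4*1 + 9*6.25 = 60.25

60.25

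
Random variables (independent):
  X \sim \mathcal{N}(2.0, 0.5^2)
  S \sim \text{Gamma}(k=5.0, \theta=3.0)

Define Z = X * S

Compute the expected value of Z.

For independent RVs: E[XY] = E[X]*E[Y]
E[X] = 2
E[S] = 15
E[Z] = 2 * 15 = 30

30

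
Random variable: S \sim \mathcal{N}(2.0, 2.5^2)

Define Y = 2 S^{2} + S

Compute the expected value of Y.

E[Y] = 2*E[S²] + 1*E[S]
E[S] = 2
E[S²] = Var(S) + (E[S])² = 6.25 + 4 = 10.25
E[Y] = 2*10.25 + 1*2 = 22.5

22.5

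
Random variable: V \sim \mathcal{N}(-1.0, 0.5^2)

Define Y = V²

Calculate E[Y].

Using E[X²] = Var(X) + (E[X])²:
E[V] = -1
Var(V) = 0.5^2 = 0.25
E[V²] = 0.25 + (-1)² = 0.25 + 1 = 1.25

1.25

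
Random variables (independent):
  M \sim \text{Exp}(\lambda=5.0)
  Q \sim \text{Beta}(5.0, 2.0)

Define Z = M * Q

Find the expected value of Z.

For independent RVs: E[XY] = E[X]*E[Y]
E[M] = 0.2
E[Q] = 0.71428571
E[Z] = 0.2 * 0.71428571 = 0.14285714

0.14285714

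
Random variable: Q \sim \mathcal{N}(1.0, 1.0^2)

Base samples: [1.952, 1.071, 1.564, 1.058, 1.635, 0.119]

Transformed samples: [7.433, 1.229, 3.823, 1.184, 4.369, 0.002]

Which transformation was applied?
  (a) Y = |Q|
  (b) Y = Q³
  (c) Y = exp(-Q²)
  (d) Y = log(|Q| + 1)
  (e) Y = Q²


Checking option (b) Y = Q³:
  Q = 1.952 -> Y = 7.433 ✓
  Q = 1.071 -> Y = 1.229 ✓
  Q = 1.564 -> Y = 3.823 ✓
All samples match this transformation.

(b) Q³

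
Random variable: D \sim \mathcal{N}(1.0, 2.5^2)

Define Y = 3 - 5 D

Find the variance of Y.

For Y = aD + b: Var(Y) = a² * Var(D)
Var(D) = 2.5^2 = 6.25
Var(Y) = (-5)² * 6.25 = 25 * 6.25 = 156.25

156.25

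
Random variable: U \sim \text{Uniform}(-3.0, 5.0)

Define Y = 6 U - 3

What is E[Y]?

For Y = 6U - 3:
E[Y] = 6 * E[U] - 3
E[U] = (-3 + 5)/2 = 1
E[Y] = 6 * 1 - 3 = 3

3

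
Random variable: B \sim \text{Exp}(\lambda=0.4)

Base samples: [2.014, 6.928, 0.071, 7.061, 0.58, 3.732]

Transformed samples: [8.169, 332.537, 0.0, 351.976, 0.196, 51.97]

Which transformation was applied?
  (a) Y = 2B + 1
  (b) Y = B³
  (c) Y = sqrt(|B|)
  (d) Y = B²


Checking option (b) Y = B³:
  B = 2.014 -> Y = 8.169 ✓
  B = 6.928 -> Y = 332.537 ✓
  B = 0.071 -> Y = 0.0 ✓
All samples match this transformation.

(b) B³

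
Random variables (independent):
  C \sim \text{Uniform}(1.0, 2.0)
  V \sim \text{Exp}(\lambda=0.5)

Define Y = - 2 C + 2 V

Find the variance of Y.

For independent RVs: Var(aX + bY) = a²Var(X) + b²Var(Y)
Var(C) = 0.083333333
Var(V) = 4
Var(Y) = (-2)²*0.083333333 + 2²*4
= 4*0.083333333 + 4*4 = 16.333333

16.333333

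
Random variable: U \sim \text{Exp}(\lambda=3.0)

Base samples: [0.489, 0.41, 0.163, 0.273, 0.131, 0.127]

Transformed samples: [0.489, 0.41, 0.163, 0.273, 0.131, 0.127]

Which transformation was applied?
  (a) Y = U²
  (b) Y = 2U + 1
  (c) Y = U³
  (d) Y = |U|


Checking option (d) Y = |U|:
  U = 0.489 -> Y = 0.489 ✓
  U = 0.41 -> Y = 0.41 ✓
  U = 0.163 -> Y = 0.163 ✓
All samples match this transformation.

(d) |U|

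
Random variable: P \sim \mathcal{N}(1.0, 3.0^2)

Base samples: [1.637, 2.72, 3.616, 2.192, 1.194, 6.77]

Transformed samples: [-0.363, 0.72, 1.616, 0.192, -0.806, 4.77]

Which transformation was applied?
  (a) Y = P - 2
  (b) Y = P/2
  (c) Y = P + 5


Checking option (a) Y = P - 2:
  P = 1.637 -> Y = -0.363 ✓
  P = 2.72 -> Y = 0.72 ✓
  P = 3.616 -> Y = 1.616 ✓
All samples match this transformation.

(a) P - 2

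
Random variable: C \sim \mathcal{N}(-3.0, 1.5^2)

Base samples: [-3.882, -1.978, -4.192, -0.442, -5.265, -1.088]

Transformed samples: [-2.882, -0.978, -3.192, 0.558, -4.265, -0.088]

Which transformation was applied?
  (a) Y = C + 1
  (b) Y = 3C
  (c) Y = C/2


Checking option (a) Y = C + 1:
  C = -3.882 -> Y = -2.882 ✓
  C = -1.978 -> Y = -0.978 ✓
  C = -4.192 -> Y = -3.192 ✓
All samples match this transformation.

(a) C + 1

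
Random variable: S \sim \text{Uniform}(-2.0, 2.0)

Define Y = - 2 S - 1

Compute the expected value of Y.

For Y = -2S - 1:
E[Y] = -2 * E[S] - 1
E[S] = (-2 + 2)/2 = 0
E[Y] = -2 * 0 - 1 = -1

-1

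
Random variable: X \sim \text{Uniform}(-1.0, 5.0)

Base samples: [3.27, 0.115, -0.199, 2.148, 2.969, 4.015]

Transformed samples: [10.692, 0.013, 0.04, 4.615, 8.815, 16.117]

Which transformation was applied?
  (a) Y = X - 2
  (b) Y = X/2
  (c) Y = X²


Checking option (c) Y = X²:
  X = 3.27 -> Y = 10.692 ✓
  X = 0.115 -> Y = 0.013 ✓
  X = -0.199 -> Y = 0.04 ✓
All samples match this transformation.

(c) X²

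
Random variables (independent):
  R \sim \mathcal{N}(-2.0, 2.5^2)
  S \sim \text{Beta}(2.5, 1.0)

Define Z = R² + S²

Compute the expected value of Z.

E[Z] = E[R²] + E[S²]
E[R²] = Var(R) + E[R]² = 6.25 + 4 = 10.25
E[S²] = Var(S) + E[S]² = 0.045351474 + 0.51020408 = 0.55555556
E[Z] = 10.25 + 0.55555556 = 10.805556

10.805556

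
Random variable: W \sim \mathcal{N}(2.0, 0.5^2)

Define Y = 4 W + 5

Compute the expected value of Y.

For Y = 4W + 5:
E[Y] = 4 * E[W] + 5
E[W] = 2.0 = 2
E[Y] = 4 * 2 + 5 = 13

13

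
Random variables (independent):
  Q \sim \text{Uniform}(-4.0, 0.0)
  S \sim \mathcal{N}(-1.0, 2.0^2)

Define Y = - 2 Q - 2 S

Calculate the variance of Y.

For independent RVs: Var(aX + bY) = a²Var(X) + b²Var(Y)
Var(Q) = 1.3333333
Var(S) = 4
Var(Y) = (-2)²*1.3333333 + (-2)²*4
= 4*1.3333333 + 4*4 = 21.333333

21.333333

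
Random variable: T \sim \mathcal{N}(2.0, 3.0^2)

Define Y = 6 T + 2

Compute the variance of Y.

For Y = aT + b: Var(Y) = a² * Var(T)
Var(T) = 3.0^2 = 9
Var(Y) = 6² * 9 = 36 * 9 = 324

324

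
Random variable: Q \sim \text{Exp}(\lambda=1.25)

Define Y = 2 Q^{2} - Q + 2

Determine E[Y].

E[Y] = 2*E[Q²] - 1*E[Q] + 2
E[Q] = 0.8
E[Q²] = Var(Q) + (E[Q])² = 0.64 + 0.64 = 1.28
E[Y] = 2*1.28 - 1*0.8 + 2 = 3.76

3.76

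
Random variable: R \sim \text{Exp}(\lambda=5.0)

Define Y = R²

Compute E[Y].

E[R²] = Var(R) + (E[R])² = 0.04 + 0.04 = 0.08

0.08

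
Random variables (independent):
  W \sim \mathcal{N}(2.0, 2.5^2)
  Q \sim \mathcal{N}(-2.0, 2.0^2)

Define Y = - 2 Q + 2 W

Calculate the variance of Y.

For independent RVs: Var(aX + bY) = a²Var(X) + b²Var(Y)
Var(W) = 6.25
Var(Q) = 4
Var(Y) = 2²*6.25 + (-2)²*4
= 4*6.25 + 4*4 = 41

41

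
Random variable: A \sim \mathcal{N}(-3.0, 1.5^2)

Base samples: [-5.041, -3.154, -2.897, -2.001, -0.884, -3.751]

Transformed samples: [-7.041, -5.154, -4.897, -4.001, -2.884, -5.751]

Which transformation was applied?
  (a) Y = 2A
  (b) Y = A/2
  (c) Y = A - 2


Checking option (c) Y = A - 2:
  A = -5.041 -> Y = -7.041 ✓
  A = -3.154 -> Y = -5.154 ✓
  A = -2.897 -> Y = -4.897 ✓
All samples match this transformation.

(c) A - 2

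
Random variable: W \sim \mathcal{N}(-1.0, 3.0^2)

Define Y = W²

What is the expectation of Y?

E[W²] = Var(W) + (E[W])² = 9 + 1 = 10

10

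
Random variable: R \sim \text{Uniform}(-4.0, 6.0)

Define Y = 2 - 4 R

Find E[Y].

For Y = -4R + 2:
E[Y] = -4 * E[R] + 2
E[R] = (-4 + 6)/2 = 1
E[Y] = -4 * 1 + 2 = -2

-2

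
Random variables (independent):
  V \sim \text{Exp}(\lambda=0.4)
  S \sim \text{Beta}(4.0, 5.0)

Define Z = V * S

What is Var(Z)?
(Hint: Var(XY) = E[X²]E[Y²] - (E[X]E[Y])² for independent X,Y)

Var(XY) = E[X²]E[Y²] - (E[X]E[Y])²
E[V] = 2.5, Var(V) = 6.25
E[S] = 0.44444444, Var(S) = 0.024691358
E[V²] = 6.25 + 2.5² = 12.5
E[S²] = 0.024691358 + 0.44444444² = 0.22222222
Var(Z) = 12.5*0.22222222 - (2.5*0.44444444)²
= 2.7777778 - 1.2345679 = 1.5432099

1.5432099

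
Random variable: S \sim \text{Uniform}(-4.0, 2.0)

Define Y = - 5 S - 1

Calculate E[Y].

For Y = -5S - 1:
E[Y] = -5 * E[S] - 1
E[S] = (-4 + 2)/2 = -1
E[Y] = -5 * (-1) - 1 = 4

4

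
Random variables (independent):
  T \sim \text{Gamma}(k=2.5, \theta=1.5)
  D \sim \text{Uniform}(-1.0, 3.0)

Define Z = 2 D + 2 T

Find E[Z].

E[Z] = 2*E[T] + 2*E[D]
E[T] = 3.75
E[D] = 1
E[Z] = 2*3.75 + 2*1 = 9.5

9.5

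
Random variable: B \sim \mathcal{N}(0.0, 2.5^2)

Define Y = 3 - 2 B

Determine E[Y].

For Y = -2B + 3:
E[Y] = -2 * E[B] + 3
E[B] = 0.0 = 0
E[Y] = -2 * 0 + 3 = 3

3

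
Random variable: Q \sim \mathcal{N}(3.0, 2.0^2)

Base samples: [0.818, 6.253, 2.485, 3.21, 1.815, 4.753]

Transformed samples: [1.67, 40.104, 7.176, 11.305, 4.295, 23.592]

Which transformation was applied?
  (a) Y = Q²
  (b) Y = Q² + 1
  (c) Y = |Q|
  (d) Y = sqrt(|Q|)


Checking option (b) Y = Q² + 1:
  Q = 0.818 -> Y = 1.67 ✓
  Q = 6.253 -> Y = 40.104 ✓
  Q = 2.485 -> Y = 7.176 ✓
All samples match this transformation.

(b) Q² + 1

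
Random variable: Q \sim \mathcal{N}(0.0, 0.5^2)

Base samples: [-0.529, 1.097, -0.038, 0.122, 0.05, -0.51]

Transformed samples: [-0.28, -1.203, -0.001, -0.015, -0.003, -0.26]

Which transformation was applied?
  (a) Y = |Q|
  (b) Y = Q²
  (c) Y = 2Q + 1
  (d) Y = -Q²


Checking option (d) Y = -Q²:
  Q = -0.529 -> Y = -0.28 ✓
  Q = 1.097 -> Y = -1.203 ✓
  Q = -0.038 -> Y = -0.001 ✓
All samples match this transformation.

(d) -Q²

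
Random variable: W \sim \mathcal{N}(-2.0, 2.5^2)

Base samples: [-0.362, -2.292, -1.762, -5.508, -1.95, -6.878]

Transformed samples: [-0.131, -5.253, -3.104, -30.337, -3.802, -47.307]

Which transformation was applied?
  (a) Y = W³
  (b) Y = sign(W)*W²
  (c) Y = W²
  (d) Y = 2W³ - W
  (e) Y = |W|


Checking option (b) Y = sign(W)*W²:
  W = -0.362 -> Y = -0.131 ✓
  W = -2.292 -> Y = -5.253 ✓
  W = -1.762 -> Y = -3.104 ✓
All samples match this transformation.

(b) sign(W)*W²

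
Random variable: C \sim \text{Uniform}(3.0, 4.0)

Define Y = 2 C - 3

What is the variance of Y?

For Y = aC + b: Var(Y) = a² * Var(C)
Var(C) = (4 - 3)^2/12 = 0.083333333
Var(Y) = 2² * 0.083333333 = 4 * 0.083333333 = 0.33333333

0.33333333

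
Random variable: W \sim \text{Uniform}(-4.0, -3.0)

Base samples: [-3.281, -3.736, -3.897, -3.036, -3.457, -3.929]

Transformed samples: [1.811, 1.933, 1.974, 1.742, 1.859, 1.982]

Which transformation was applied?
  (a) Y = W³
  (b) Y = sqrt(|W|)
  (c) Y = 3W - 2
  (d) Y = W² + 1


Checking option (b) Y = sqrt(|W|):
  W = -3.281 -> Y = 1.811 ✓
  W = -3.736 -> Y = 1.933 ✓
  W = -3.897 -> Y = 1.974 ✓
All samples match this transformation.

(b) sqrt(|W|)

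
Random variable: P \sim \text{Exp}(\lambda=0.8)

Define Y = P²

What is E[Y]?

E[P²] = Var(P) + (E[P])² = 1.5625 + 1.5625 = 3.125

3.125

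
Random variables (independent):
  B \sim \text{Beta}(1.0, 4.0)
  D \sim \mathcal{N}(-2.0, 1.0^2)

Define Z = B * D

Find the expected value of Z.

For independent RVs: E[XY] = E[X]*E[Y]
E[B] = 0.2
E[D] = -2
E[Z] = 0.2 * (-2) = -0.4

-0.4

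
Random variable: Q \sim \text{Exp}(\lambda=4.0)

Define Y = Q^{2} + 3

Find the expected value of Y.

E[Y] = 1*E[Q²] + 3
E[Q] = 0.25
E[Q²] = Var(Q) + (E[Q])² = 0.0625 + 0.0625 = 0.125
E[Y] = 1*0.125 + 3 = 3.125

3.125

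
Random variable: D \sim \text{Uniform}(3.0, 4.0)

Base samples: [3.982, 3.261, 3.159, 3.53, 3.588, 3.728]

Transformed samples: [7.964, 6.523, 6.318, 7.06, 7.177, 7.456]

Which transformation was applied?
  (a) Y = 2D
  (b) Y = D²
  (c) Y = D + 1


Checking option (a) Y = 2D:
  D = 3.982 -> Y = 7.964 ✓
  D = 3.261 -> Y = 6.523 ✓
  D = 3.159 -> Y = 6.318 ✓
All samples match this transformation.

(a) 2D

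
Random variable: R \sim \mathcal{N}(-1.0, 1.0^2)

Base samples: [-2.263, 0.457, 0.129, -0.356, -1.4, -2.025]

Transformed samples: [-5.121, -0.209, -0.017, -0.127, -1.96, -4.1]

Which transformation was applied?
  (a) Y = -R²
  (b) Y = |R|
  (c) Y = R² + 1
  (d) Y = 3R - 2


Checking option (a) Y = -R²:
  R = -2.263 -> Y = -5.121 ✓
  R = 0.457 -> Y = -0.209 ✓
  R = 0.129 -> Y = -0.017 ✓
All samples match this transformation.

(a) -R²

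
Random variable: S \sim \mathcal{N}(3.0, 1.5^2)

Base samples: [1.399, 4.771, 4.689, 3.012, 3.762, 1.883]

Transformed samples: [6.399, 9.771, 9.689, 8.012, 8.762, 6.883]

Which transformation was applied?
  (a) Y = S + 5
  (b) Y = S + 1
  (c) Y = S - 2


Checking option (a) Y = S + 5:
  S = 1.399 -> Y = 6.399 ✓
  S = 4.771 -> Y = 9.771 ✓
  S = 4.689 -> Y = 9.689 ✓
All samples match this transformation.

(a) S + 5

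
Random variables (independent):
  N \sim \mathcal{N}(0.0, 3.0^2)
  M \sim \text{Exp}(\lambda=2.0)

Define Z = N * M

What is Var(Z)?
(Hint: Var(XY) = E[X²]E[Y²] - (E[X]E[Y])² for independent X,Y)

Var(XY) = E[X²]E[Y²] - (E[X]E[Y])²
E[N] = 0, Var(N) = 9
E[M] = 0.5, Var(M) = 0.25
E[N²] = 9 + 0² = 9
E[M²] = 0.25 + 0.5² = 0.5
Var(Z) = 9*0.5 - (0*0.5)²
= 4.5 - 0 = 4.5

4.5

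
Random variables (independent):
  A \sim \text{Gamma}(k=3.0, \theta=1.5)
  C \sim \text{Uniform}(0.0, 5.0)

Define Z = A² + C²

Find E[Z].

E[Z] = E[A²] + E[C²]
E[A²] = Var(A) + E[A]² = 6.75 + 20.25 = 27
E[C²] = Var(C) + E[C]² = 2.0833333 + 6.25 = 8.3333333
E[Z] = 27 + 8.3333333 = 35.333333

35.333333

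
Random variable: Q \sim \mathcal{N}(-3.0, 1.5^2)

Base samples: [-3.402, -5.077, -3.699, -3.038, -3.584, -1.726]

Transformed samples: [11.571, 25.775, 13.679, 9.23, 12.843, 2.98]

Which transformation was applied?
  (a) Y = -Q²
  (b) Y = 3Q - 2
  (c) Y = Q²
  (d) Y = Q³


Checking option (c) Y = Q²:
  Q = -3.402 -> Y = 11.571 ✓
  Q = -5.077 -> Y = 25.775 ✓
  Q = -3.699 -> Y = 13.679 ✓
All samples match this transformation.

(c) Q²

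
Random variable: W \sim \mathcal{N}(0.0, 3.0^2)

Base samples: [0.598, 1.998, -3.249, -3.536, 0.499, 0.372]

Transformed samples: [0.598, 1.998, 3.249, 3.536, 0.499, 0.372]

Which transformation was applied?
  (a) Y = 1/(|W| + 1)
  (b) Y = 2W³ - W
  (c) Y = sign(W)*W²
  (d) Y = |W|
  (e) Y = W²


Checking option (d) Y = |W|:
  W = 0.598 -> Y = 0.598 ✓
  W = 1.998 -> Y = 1.998 ✓
  W = -3.249 -> Y = 3.249 ✓
All samples match this transformation.

(d) |W|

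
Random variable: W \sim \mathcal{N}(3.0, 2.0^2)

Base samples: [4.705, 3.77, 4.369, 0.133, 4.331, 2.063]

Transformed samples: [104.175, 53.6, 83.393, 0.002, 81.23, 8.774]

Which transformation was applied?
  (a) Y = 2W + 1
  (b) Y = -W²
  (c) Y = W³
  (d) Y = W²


Checking option (c) Y = W³:
  W = 4.705 -> Y = 104.175 ✓
  W = 3.77 -> Y = 53.6 ✓
  W = 4.369 -> Y = 83.393 ✓
All samples match this transformation.

(c) W³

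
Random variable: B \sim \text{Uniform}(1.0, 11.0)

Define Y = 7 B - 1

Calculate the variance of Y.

For Y = aB + b: Var(Y) = a² * Var(B)
Var(B) = (11 - 1)^2/12 = 8.3333333
Var(Y) = 7² * 8.3333333 = 49 * 8.3333333 = 408.33333

408.33333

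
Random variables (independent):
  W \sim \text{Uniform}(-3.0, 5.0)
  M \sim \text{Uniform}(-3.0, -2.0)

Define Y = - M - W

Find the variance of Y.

For independent RVs: Var(aX + bY) = a²Var(X) + b²Var(Y)
Var(W) = 5.3333333
Var(M) = 0.083333333
Var(Y) = (-1)²*5.3333333 + (-1)²*0.083333333
= 1*5.3333333 + 1*0.083333333 = 5.4166667

5.4166667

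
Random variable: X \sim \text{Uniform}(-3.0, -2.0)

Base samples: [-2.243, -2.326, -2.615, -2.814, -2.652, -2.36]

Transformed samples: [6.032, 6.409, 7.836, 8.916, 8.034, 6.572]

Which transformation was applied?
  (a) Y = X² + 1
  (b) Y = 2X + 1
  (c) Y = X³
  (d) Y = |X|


Checking option (a) Y = X² + 1:
  X = -2.243 -> Y = 6.032 ✓
  X = -2.326 -> Y = 6.409 ✓
  X = -2.615 -> Y = 7.836 ✓
All samples match this transformation.

(a) X² + 1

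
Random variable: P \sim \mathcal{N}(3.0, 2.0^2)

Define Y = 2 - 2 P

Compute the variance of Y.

For Y = aP + b: Var(Y) = a² * Var(P)
Var(P) = 2.0^2 = 4
Var(Y) = (-2)² * 4 = 4 * 4 = 16

16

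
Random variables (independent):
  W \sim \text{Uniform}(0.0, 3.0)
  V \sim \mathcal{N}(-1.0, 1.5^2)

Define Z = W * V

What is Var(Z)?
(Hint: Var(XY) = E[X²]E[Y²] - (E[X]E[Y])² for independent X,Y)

Var(XY) = E[X²]E[Y²] - (E[X]E[Y])²
E[W] = 1.5, Var(W) = 0.75
E[V] = -1, Var(V) = 2.25
E[W²] = 0.75 + 1.5² = 3
E[V²] = 2.25 + (-1)² = 3.25
Var(Z) = 3*3.25 - (1.5*(-1))²
= 9.75 - 2.25 = 7.5

7.5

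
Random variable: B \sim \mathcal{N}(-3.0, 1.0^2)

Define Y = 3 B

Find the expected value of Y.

For Y = 3B:
E[Y] = 3 * E[B]
E[B] = -3.0 = -3
E[Y] = 3 * (-3) = -9

-9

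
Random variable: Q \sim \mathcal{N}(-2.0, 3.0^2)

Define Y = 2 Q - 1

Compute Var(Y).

For Y = aQ + b: Var(Y) = a² * Var(Q)
Var(Q) = 3.0^2 = 9
Var(Y) = 2² * 9 = 4 * 9 = 36

36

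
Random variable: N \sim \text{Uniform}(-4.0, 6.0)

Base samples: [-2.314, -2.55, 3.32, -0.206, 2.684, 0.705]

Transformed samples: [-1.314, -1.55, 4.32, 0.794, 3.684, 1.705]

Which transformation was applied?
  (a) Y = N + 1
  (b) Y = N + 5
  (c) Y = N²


Checking option (a) Y = N + 1:
  N = -2.314 -> Y = -1.314 ✓
  N = -2.55 -> Y = -1.55 ✓
  N = 3.32 -> Y = 4.32 ✓
All samples match this transformation.

(a) N + 1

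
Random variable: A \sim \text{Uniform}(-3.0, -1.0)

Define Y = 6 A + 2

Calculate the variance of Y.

For Y = aA + b: Var(Y) = a² * Var(A)
Var(A) = (-1 + 3)^2/12 = 0.33333333
Var(Y) = 6² * 0.33333333 = 36 * 0.33333333 = 12

12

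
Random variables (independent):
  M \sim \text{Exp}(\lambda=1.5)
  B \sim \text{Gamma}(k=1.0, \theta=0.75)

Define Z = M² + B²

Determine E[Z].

E[Z] = E[M²] + E[B²]
E[M²] = Var(M) + E[M]² = 0.44444444 + 0.44444444 = 0.88888889
E[B²] = Var(B) + E[B]² = 0.5625 + 0.5625 = 1.125
E[Z] = 0.88888889 + 1.125 = 2.0138889

2.0138889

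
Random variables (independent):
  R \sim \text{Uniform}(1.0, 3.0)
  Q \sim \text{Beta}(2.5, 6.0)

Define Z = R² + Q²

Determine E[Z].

E[Z] = E[R²] + E[Q²]
E[R²] = Var(R) + E[R]² = 0.33333333 + 4 = 4.3333333
E[Q²] = Var(Q) + E[Q]² = 0.021853943 + 0.08650519 = 0.10835913
E[Z] = 4.3333333 + 0.10835913 = 4.4416925

4.4416925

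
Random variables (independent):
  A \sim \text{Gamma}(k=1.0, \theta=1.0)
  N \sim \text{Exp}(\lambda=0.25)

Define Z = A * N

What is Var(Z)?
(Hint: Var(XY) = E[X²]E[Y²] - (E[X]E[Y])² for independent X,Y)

Var(XY) = E[X²]E[Y²] - (E[X]E[Y])²
E[A] = 1, Var(A) = 1
E[N] = 4, Var(N) = 16
E[A²] = 1 + 1² = 2
E[N²] = 16 + 4² = 32
Var(Z) = 2*32 - (1*4)²
= 64 - 16 = 48

48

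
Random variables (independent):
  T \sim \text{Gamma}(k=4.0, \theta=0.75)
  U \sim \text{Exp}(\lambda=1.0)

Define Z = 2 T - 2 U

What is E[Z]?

E[Z] = 2*E[T] - 2*E[U]
E[T] = 3
E[U] = 1
E[Z] = 2*3 - 2*1 = 4

4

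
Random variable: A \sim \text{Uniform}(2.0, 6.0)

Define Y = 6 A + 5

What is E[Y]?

For Y = 6A + 5:
E[Y] = 6 * E[A] + 5
E[A] = (2 + 6)/2 = 4
E[Y] = 6 * 4 + 5 = 29

29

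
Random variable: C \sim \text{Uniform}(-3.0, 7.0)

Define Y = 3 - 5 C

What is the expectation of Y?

For Y = -5C + 3:
E[Y] = -5 * E[C] + 3
E[C] = (-3 + 7)/2 = 2
E[Y] = -5 * 2 + 3 = -7

-7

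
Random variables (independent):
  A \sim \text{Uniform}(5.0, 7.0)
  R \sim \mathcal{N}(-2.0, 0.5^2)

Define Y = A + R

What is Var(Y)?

For independent RVs: Var(aX + bY) = a²Var(X) + b²Var(Y)
Var(A) = 0.33333333
Var(R) = 0.25
Var(Y) = 1²*0.33333333 + 1²*0.25
= 1*0.33333333 + 1*0.25 = 0.58333333

0.58333333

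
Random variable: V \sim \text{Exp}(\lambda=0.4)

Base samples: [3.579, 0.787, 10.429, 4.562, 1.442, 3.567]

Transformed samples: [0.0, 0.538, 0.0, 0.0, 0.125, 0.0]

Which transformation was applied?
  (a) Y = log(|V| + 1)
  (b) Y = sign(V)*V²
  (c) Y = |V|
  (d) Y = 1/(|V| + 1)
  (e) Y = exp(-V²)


Checking option (e) Y = exp(-V²):
  V = 3.579 -> Y = 0.0 ✓
  V = 0.787 -> Y = 0.538 ✓
  V = 10.429 -> Y = 0.0 ✓
All samples match this transformation.

(e) exp(-V²)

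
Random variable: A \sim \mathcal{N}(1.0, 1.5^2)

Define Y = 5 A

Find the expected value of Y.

For Y = 5A:
E[Y] = 5 * E[A]
E[A] = 1.0 = 1
E[Y] = 5 * 1 = 5

5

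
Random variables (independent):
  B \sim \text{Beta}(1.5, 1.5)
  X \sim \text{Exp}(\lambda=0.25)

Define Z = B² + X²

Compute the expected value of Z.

E[Z] = E[B²] + E[X²]
E[B²] = Var(B) + E[B]² = 0.0625 + 0.25 = 0.3125
E[X²] = Var(X) + E[X]² = 16 + 16 = 32
E[Z] = 0.3125 + 32 = 32.3125

32.3125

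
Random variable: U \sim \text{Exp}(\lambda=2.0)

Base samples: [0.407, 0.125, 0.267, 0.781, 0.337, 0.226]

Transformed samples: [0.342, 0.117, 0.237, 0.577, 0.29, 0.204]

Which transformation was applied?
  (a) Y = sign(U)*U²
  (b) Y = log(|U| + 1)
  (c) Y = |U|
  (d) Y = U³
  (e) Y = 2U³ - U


Checking option (b) Y = log(|U| + 1):
  U = 0.407 -> Y = 0.342 ✓
  U = 0.125 -> Y = 0.117 ✓
  U = 0.267 -> Y = 0.237 ✓
All samples match this transformation.

(b) log(|U| + 1)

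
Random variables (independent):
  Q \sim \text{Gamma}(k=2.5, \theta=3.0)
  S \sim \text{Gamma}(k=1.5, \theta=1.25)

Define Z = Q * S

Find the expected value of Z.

For independent RVs: E[XY] = E[X]*E[Y]
E[Q] = 7.5
E[S] = 1.875
E[Z] = 7.5 * 1.875 = 14.0625

14.0625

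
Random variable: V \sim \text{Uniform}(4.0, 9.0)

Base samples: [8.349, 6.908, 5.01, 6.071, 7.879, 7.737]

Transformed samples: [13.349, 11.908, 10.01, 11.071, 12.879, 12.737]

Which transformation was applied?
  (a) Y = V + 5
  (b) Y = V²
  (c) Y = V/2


Checking option (a) Y = V + 5:
  V = 8.349 -> Y = 13.349 ✓
  V = 6.908 -> Y = 11.908 ✓
  V = 5.01 -> Y = 10.01 ✓
All samples match this transformation.

(a) V + 5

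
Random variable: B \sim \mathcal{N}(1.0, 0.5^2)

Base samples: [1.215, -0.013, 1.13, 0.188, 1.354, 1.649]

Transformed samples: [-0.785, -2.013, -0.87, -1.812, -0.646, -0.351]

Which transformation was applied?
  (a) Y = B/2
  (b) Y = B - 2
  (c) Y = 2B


Checking option (b) Y = B - 2:
  B = 1.215 -> Y = -0.785 ✓
  B = -0.013 -> Y = -2.013 ✓
  B = 1.13 -> Y = -0.87 ✓
All samples match this transformation.

(b) B - 2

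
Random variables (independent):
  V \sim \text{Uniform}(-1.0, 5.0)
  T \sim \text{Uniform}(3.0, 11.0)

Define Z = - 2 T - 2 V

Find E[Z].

E[Z] = -2*E[V] - 2*E[T]
E[V] = 2
E[T] = 7
E[Z] = -2*2 - 2*7 = -18

-18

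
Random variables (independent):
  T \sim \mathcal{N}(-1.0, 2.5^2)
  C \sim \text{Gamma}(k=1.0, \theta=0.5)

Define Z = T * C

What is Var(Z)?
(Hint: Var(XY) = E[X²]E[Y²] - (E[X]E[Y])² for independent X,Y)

Var(XY) = E[X²]E[Y²] - (E[X]E[Y])²
E[T] = -1, Var(T) = 6.25
E[C] = 0.5, Var(C) = 0.25
E[T²] = 6.25 + (-1)² = 7.25
E[C²] = 0.25 + 0.5² = 0.5
Var(Z) = 7.25*0.5 - (-1*0.5)²
= 3.625 - 0.25 = 3.375

3.375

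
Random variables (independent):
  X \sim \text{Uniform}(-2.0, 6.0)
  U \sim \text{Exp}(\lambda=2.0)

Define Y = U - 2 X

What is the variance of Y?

For independent RVs: Var(aX + bY) = a²Var(X) + b²Var(Y)
Var(X) = 5.3333333
Var(U) = 0.25
Var(Y) = (-2)²*5.3333333 + 1²*0.25
= 4*5.3333333 + 1*0.25 = 21.583333

21.583333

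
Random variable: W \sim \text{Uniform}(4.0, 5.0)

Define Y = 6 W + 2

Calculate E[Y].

For Y = 6W + 2:
E[Y] = 6 * E[W] + 2
E[W] = (4 + 5)/2 = 4.5
E[Y] = 6 * 4.5 + 2 = 29

29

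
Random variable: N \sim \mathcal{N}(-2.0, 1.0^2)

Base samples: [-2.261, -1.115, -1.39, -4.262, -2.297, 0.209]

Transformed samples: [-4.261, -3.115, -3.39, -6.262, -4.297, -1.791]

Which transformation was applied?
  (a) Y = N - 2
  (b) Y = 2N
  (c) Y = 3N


Checking option (a) Y = N - 2:
  N = -2.261 -> Y = -4.261 ✓
  N = -1.115 -> Y = -3.115 ✓
  N = -1.39 -> Y = -3.39 ✓
All samples match this transformation.

(a) N - 2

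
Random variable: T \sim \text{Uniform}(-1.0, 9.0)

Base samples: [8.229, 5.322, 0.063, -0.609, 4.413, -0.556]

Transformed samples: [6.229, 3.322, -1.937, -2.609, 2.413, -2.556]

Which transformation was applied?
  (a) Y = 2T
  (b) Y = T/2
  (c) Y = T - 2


Checking option (c) Y = T - 2:
  T = 8.229 -> Y = 6.229 ✓
  T = 5.322 -> Y = 3.322 ✓
  T = 0.063 -> Y = -1.937 ✓
All samples match this transformation.

(c) T - 2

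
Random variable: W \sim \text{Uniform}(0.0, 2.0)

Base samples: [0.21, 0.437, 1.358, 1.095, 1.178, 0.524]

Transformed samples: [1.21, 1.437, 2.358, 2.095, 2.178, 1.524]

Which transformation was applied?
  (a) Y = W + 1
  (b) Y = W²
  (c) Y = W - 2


Checking option (a) Y = W + 1:
  W = 0.21 -> Y = 1.21 ✓
  W = 0.437 -> Y = 1.437 ✓
  W = 1.358 -> Y = 2.358 ✓
All samples match this transformation.

(a) W + 1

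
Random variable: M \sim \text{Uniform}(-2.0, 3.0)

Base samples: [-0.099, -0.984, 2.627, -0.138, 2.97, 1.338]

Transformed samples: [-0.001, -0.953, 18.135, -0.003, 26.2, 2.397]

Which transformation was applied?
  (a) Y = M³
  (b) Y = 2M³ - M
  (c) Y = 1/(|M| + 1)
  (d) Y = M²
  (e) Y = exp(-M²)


Checking option (a) Y = M³:
  M = -0.099 -> Y = -0.001 ✓
  M = -0.984 -> Y = -0.953 ✓
  M = 2.627 -> Y = 18.135 ✓
All samples match this transformation.

(a) M³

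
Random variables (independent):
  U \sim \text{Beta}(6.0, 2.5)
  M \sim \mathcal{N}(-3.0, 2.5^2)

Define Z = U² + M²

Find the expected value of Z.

E[Z] = E[U²] + E[M²]
E[U²] = Var(U) + E[U]² = 0.021853943 + 0.4982699 = 0.52012384
E[M²] = Var(M) + E[M]² = 6.25 + 9 = 15.25
E[Z] = 0.52012384 + 15.25 = 15.770124

15.770124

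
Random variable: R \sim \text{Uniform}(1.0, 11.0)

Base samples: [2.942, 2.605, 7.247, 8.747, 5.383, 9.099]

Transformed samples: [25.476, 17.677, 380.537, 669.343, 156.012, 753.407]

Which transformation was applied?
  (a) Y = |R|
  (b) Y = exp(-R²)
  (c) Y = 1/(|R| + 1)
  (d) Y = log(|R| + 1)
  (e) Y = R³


Checking option (e) Y = R³:
  R = 2.942 -> Y = 25.476 ✓
  R = 2.605 -> Y = 17.677 ✓
  R = 7.247 -> Y = 380.537 ✓
All samples match this transformation.

(e) R³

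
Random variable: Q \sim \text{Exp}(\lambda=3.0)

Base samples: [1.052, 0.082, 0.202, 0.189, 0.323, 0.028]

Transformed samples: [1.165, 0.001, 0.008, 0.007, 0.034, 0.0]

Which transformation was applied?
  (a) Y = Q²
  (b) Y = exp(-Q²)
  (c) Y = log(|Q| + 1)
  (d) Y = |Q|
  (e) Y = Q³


Checking option (e) Y = Q³:
  Q = 1.052 -> Y = 1.165 ✓
  Q = 0.082 -> Y = 0.001 ✓
  Q = 0.202 -> Y = 0.008 ✓
All samples match this transformation.

(e) Q³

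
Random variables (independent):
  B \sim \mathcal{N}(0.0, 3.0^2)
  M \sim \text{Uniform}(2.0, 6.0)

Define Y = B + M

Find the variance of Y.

For independent RVs: Var(aX + bY) = a²Var(X) + b²Var(Y)
Var(B) = 9
Var(M) = 1.3333333
Var(Y) = 1²*9 + 1²*1.3333333
= 1*9 + 1*1.3333333 = 10.333333

10.333333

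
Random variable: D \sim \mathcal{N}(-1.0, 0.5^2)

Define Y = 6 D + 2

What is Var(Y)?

For Y = aD + b: Var(Y) = a² * Var(D)
Var(D) = 0.5^2 = 0.25
Var(Y) = 6² * 0.25 = 36 * 0.25 = 9

9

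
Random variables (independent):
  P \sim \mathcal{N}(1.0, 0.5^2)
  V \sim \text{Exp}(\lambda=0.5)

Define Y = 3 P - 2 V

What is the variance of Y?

For independent RVs: Var(aX + bY) = a²Var(X) + b²Var(Y)
Var(P) = 0.25
Var(V) = 4
Var(Y) = 3²*0.25 + (-2)²*4
= 9*0.25 + 4*4 = 18.25

18.25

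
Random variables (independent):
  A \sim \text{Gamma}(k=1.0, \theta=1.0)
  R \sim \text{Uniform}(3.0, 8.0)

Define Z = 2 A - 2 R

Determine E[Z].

E[Z] = 2*E[A] - 2*E[R]
E[A] = 1
E[R] = 5.5
E[Z] = 2*1 - 2*5.5 = -9

-9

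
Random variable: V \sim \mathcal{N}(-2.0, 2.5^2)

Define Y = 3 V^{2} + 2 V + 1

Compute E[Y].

E[Y] = 3*E[V²] + 2*E[V] + 1
E[V] = -2
E[V²] = Var(V) + (E[V])² = 6.25 + 4 = 10.25
E[Y] = 3*10.25 + 2*(-2) + 1 = 27.75

27.75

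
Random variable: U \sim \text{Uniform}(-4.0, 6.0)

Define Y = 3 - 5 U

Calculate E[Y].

For Y = -5U + 3:
E[Y] = -5 * E[U] + 3
E[U] = (-4 + 6)/2 = 1
E[Y] = -5 * 1 + 3 = -2

-2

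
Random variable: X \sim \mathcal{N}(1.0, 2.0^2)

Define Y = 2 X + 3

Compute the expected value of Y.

For Y = 2X + 3:
E[Y] = 2 * E[X] + 3
E[X] = 1.0 = 1
E[Y] = 2 * 1 + 3 = 5

5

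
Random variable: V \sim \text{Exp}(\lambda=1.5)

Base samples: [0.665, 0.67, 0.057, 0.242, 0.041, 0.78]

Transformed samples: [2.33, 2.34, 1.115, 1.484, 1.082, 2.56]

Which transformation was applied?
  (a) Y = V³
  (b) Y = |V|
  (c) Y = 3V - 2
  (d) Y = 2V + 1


Checking option (d) Y = 2V + 1:
  V = 0.665 -> Y = 2.33 ✓
  V = 0.67 -> Y = 2.34 ✓
  V = 0.057 -> Y = 1.115 ✓
All samples match this transformation.

(d) 2V + 1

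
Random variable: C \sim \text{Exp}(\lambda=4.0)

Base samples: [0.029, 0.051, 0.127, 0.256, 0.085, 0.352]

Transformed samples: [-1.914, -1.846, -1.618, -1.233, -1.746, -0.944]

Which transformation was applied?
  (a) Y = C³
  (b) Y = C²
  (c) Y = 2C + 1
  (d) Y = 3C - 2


Checking option (d) Y = 3C - 2:
  C = 0.029 -> Y = -1.914 ✓
  C = 0.051 -> Y = -1.846 ✓
  C = 0.127 -> Y = -1.618 ✓
All samples match this transformation.

(d) 3C - 2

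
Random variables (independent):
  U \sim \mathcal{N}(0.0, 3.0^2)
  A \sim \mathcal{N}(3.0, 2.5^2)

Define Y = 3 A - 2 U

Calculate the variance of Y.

For independent RVs: Var(aX + bY) = a²Var(X) + b²Var(Y)
Var(U) = 9
Var(A) = 6.25
Var(Y) = (-2)²*9 + 3²*6.25
= 4*9 + 9*6.25 = 92.25

92.25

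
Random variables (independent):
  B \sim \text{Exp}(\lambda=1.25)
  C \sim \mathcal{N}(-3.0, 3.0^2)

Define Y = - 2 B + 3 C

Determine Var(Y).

For independent RVs: Var(aX + bY) = a²Var(X) + b²Var(Y)
Var(B) = 0.64
Var(C) = 9
Var(Y) = (-2)²*0.64 + 3²*9
= 4*0.64 + 9*9 = 83.56

83.56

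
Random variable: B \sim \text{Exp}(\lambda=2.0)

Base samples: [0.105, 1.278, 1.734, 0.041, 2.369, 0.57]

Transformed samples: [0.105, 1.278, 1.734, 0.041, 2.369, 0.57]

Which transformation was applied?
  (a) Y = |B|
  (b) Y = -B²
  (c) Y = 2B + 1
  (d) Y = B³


Checking option (a) Y = |B|:
  B = 0.105 -> Y = 0.105 ✓
  B = 1.278 -> Y = 1.278 ✓
  B = 1.734 -> Y = 1.734 ✓
All samples match this transformation.

(a) |B|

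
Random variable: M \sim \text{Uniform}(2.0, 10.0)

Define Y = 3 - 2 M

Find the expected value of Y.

For Y = -2M + 3:
E[Y] = -2 * E[M] + 3
E[M] = (2 + 10)/2 = 6
E[Y] = -2 * 6 + 3 = -9

-9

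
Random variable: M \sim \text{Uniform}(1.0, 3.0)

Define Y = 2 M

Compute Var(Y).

For Y = aM + b: Var(Y) = a² * Var(M)
Var(M) = (3 - 1)^2/12 = 0.33333333
Var(Y) = 2² * 0.33333333 = 4 * 0.33333333 = 1.3333333

1.3333333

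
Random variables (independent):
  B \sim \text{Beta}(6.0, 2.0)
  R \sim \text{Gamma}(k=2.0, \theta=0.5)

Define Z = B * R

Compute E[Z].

For independent RVs: E[XY] = E[X]*E[Y]
E[B] = 0.75
E[R] = 1
E[Z] = 0.75 * 1 = 0.75

0.75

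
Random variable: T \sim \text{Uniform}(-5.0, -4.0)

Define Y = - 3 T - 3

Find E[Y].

For Y = -3T - 3:
E[Y] = -3 * E[T] - 3
E[T] = (-5 - 4)/2 = -4.5
E[Y] = -3 * (-4.5) - 3 = 10.5

10.5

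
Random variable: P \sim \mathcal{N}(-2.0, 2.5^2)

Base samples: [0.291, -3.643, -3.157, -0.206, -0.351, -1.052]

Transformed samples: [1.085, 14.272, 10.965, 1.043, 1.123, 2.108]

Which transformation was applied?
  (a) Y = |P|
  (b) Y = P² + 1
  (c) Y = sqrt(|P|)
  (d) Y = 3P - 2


Checking option (b) Y = P² + 1:
  P = 0.291 -> Y = 1.085 ✓
  P = -3.643 -> Y = 14.272 ✓
  P = -3.157 -> Y = 10.965 ✓
All samples match this transformation.

(b) P² + 1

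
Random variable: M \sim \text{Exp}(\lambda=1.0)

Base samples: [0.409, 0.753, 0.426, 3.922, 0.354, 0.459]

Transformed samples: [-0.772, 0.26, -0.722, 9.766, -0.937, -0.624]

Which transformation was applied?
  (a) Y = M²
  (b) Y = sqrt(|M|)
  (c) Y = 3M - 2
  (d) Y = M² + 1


Checking option (c) Y = 3M - 2:
  M = 0.409 -> Y = -0.772 ✓
  M = 0.753 -> Y = 0.26 ✓
  M = 0.426 -> Y = -0.722 ✓
All samples match this transformation.

(c) 3M - 2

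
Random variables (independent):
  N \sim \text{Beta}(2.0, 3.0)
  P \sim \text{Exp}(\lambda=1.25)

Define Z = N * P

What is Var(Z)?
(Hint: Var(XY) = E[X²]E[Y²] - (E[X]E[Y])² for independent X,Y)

Var(XY) = E[X²]E[Y²] - (E[X]E[Y])²
E[N] = 0.4, Var(N) = 0.04
E[P] = 0.8, Var(P) = 0.64
E[N²] = 0.04 + 0.4² = 0.2
E[P²] = 0.64 + 0.8² = 1.28
Var(Z) = 0.2*1.28 - (0.4*0.8)²
= 0.256 - 0.1024 = 0.1536

0.1536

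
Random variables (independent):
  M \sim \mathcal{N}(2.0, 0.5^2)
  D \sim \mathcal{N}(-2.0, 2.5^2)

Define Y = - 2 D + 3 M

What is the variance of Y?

For independent RVs: Var(aX + bY) = a²Var(X) + b²Var(Y)
Var(M) = 0.25
Var(D) = 6.25
Var(Y) = 3²*0.25 + (-2)²*6.25
= 9*0.25 + 4*6.25 = 27.25

27.25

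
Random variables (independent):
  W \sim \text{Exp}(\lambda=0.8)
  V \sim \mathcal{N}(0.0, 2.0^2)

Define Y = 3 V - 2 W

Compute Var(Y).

For independent RVs: Var(aX + bY) = a²Var(X) + b²Var(Y)
Var(W) = 1.5625
Var(V) = 4
Var(Y) = (-2)²*1.5625 + 3²*4
= 4*1.5625 + 9*4 = 42.25

42.25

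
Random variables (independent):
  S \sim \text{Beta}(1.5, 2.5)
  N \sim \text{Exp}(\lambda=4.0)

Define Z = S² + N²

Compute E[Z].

E[Z] = E[S²] + E[N²]
E[S²] = Var(S) + E[S]² = 0.046875 + 0.140625 = 0.1875
E[N²] = Var(N) + E[N]² = 0.0625 + 0.0625 = 0.125
E[Z] = 0.1875 + 0.125 = 0.3125

0.3125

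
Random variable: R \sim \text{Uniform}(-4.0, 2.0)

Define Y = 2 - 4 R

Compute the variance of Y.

For Y = aR + b: Var(Y) = a² * Var(R)
Var(R) = (2 + 4)^2/12 = 3
Var(Y) = (-4)² * 3 = 16 * 3 = 48

48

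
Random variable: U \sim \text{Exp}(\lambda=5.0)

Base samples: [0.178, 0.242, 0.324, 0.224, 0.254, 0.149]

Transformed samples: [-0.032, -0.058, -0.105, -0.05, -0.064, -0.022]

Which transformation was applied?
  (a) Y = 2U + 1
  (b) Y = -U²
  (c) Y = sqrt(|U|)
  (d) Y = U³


Checking option (b) Y = -U²:
  U = 0.178 -> Y = -0.032 ✓
  U = 0.242 -> Y = -0.058 ✓
  U = 0.324 -> Y = -0.105 ✓
All samples match this transformation.

(b) -U²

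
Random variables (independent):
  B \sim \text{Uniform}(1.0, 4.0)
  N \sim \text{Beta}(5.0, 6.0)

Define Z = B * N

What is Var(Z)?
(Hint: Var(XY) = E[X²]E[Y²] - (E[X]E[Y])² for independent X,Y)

Var(XY) = E[X²]E[Y²] - (E[X]E[Y])²
E[B] = 2.5, Var(B) = 0.75
E[N] = 0.45454545, Var(N) = 0.020661157
E[B²] = 0.75 + 2.5² = 7
E[N²] = 0.020661157 + 0.45454545² = 0.22727273
Var(Z) = 7*0.22727273 - (2.5*0.45454545)²
= 1.5909091 - 1.2913223 = 0.29958678

0.29958678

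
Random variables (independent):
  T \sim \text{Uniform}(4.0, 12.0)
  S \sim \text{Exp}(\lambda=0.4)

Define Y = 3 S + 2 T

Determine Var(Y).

For independent RVs: Var(aX + bY) = a²Var(X) + b²Var(Y)
Var(T) = 5.3333333
Var(S) = 6.25
Var(Y) = 2²*5.3333333 + 3²*6.25
= 4*5.3333333 + 9*6.25 = 77.583333

77.583333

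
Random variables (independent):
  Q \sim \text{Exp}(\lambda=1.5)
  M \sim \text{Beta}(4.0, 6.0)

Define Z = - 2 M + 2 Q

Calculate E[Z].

E[Z] = 2*E[Q] - 2*E[M]
E[Q] = 0.66666667
E[M] = 0.4
E[Z] = 2*0.66666667 - 2*0.4 = 0.53333333

0.53333333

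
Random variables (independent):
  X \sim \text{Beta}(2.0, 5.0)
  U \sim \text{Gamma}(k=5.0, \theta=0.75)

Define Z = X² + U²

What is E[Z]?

E[Z] = E[X²] + E[U²]
E[X²] = Var(X) + E[X]² = 0.025510204 + 0.081632653 = 0.10714286
E[U²] = Var(U) + E[U]² = 2.8125 + 14.0625 = 16.875
E[Z] = 0.10714286 + 16.875 = 16.982143

16.982143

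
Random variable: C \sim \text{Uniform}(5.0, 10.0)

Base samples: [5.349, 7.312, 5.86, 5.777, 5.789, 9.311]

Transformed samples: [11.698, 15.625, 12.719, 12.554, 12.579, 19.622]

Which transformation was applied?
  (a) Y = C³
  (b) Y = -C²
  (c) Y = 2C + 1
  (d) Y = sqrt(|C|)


Checking option (c) Y = 2C + 1:
  C = 5.349 -> Y = 11.698 ✓
  C = 7.312 -> Y = 15.625 ✓
  C = 5.86 -> Y = 12.719 ✓
All samples match this transformation.

(c) 2C + 1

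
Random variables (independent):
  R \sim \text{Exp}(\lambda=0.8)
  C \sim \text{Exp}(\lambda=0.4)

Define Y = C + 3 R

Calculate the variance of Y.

For independent RVs: Var(aX + bY) = a²Var(X) + b²Var(Y)
Var(R) = 1.5625
Var(C) = 6.25
Var(Y) = 3²*1.5625 + 1²*6.25
= 9*1.5625 + 1*6.25 = 20.3125

20.3125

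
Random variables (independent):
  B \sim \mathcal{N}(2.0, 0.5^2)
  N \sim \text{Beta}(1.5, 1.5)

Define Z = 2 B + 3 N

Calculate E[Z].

E[Z] = 2*E[B] + 3*E[N]
E[B] = 2
E[N] = 0.5
E[Z] = 2*2 + 3*0.5 = 5.5

5.5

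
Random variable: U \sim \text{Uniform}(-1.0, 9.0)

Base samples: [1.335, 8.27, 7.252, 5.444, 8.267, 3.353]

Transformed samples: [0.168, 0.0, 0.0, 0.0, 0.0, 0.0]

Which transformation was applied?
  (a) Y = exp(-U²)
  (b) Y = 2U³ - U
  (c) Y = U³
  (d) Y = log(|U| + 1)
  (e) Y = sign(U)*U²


Checking option (a) Y = exp(-U²):
  U = 1.335 -> Y = 0.168 ✓
  U = 8.27 -> Y = 0.0 ✓
  U = 7.252 -> Y = 0.0 ✓
All samples match this transformation.

(a) exp(-U²)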